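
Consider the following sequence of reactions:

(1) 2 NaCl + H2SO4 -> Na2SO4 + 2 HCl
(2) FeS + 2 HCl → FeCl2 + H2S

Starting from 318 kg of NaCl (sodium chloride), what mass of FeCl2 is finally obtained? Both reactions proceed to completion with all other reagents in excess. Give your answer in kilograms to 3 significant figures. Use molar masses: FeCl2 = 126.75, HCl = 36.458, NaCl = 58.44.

345 kg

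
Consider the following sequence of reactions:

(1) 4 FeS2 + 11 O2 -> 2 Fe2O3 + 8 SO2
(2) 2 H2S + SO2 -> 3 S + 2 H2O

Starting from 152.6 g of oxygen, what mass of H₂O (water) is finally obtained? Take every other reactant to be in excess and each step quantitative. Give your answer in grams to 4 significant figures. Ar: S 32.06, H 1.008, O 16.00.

M(O2) = 2(16.00) = 32.00 g/mol.
M(H2O) = 2(1.008) + 16.00 = 18.016 g/mol.
n(O2) = 152.60 / 32.00 = 4.7687 mol.
Step 1 gives a 11:8 ratio of O2 to SO2, so n(SO2) = 3.4682 mol.
In step 2 the SO2:H2O ratio is 1:2, so n(H2O) = 6.9364 mol.
Mass of H2O = 6.9364 × 18.016 = 124.97 g.

125.0 g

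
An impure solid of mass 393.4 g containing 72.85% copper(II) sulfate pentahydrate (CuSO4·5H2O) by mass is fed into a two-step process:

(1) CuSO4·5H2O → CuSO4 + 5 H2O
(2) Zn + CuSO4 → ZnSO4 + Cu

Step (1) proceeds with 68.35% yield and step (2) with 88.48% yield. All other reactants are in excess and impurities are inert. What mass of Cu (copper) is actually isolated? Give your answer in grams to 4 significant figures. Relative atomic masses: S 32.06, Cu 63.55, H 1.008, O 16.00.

Pure CuSO4·5H2O = 393.4 × 0.7285 = 286.59 g.
M(CuSO4·5H2O) = 63.55 + 32.06 + 9(16.00) + 10(1.008) = 249.69 g/mol.
M(Cu) = 63.55 g/mol.
n(CuSO4·5H2O) = 286.59 / 249.69 = 1.1478 mol.
Step 1 (CuSO4·5H2O:CuSO4 = 1:1): theoretical n(CuSO4) = 1.1478 mol; at 68.35% yield, n(CuSO4) = 0.78452 mol.
Step 2 (CuSO4:Cu = 1:1): theoretical n(Cu) = 0.78452 mol, so theoretical mass = 0.78452 × 63.55 = 49.856 g.
At 88.48% yield, actual mass of Cu = 49.856 × 0.8848 = 44.113 g.

44.11 g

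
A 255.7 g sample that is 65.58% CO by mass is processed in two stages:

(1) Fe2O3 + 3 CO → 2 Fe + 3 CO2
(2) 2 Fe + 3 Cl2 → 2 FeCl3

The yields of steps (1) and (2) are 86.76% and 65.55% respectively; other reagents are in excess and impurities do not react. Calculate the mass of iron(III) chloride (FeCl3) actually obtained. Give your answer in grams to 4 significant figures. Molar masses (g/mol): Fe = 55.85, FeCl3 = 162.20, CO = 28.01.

368.2 g

Pure CO = 255.7 × 0.6558 = 167.69 g.
n(CO) = 167.69 / 28.01 = 5.9867 mol.
Step 1 (CO:Fe = 3:2): theoretical n(Fe) = 3.9911 mol; at 86.76% yield, n(Fe) = 3.4627 mol.
Step 2 (Fe:FeCl3 = 2:2): theoretical n(FeCl3) = 3.4627 mol, so theoretical mass = 3.4627 × 162.20 = 561.65 g.
At 65.55% yield, actual mass of FeCl3 = 561.65 × 0.6555 = 368.16 g.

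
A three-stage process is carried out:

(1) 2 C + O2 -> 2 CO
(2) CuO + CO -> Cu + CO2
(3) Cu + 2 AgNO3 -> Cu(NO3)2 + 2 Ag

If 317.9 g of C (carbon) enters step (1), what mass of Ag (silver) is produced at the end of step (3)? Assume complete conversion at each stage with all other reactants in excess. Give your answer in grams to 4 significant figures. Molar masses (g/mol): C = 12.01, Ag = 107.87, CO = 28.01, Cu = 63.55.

5711 g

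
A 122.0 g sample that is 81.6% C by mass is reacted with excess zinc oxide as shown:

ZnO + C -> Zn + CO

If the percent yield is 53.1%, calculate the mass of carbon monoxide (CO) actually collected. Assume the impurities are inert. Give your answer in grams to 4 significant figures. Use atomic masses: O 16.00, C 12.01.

Pure C available = 122.0 g × 0.816 = 99.552 g.
M(C) = 12.01 g/mol.
M(CO) = 12.01 + 16.00 = 28.01 g/mol.
n(C) = 99.552 g / 12.01 g/mol = 8.2891 mol.
From the equation the C:CO mole ratio is 1:1, so n(CO) = 8.2891 × 1/1 = 8.2891 mol.
Mass of CO = 8.2891 mol × 28.01 g/mol = 232.18 g.
Actual mass collected = 232.18 g × 0.531 = 123.29 g.

123.3 g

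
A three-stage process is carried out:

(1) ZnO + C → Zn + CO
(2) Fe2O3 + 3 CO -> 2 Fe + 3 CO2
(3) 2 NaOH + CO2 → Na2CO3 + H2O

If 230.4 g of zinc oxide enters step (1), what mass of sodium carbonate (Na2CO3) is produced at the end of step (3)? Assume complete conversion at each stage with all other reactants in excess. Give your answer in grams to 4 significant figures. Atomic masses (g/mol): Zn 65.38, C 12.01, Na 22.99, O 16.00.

M(ZnO) = 65.38 + 16.00 = 81.38 g/mol.
M(Na2CO3) = 2(22.99) + 12.01 + 3(16.00) = 105.99 g/mol.
n(ZnO) = 230.4 / 81.38 = 2.8312 mol.
Reaction (1): ZnO→CO ratio 1:1 ⇒ n(CO) = 2.8312 mol.
Reaction (2): CO→CO2 ratio 3:3 ⇒ n(CO2) = 2.8312 mol.
Reaction (3): CO2→Na2CO3 ratio 1:1 ⇒ n(Na2CO3) = 2.8312 mol.
Mass of Na2CO3 = 2.8312 × 105.99 = 300.07 g.

300.1 g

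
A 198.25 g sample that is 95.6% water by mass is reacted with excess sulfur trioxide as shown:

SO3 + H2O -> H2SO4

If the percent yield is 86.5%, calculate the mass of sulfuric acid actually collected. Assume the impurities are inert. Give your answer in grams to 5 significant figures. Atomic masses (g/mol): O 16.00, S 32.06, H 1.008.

Pure H2O available = 198.25 g × 0.956 = 189.527 g.
M(H2O) = 2(1.008) + 16.00 = 18.016 g/mol.
M(H2SO4) = 2(1.008) + 32.06 + 4(16.00) = 98.076 g/mol.
n(H2O) = 189.527 g / 18.016 g/mol = 10.5199 mol.
From the equation the H2O:H2SO4 mole ratio is 1:1, so n(H2SO4) = 10.5199 × 1/1 = 10.5199 mol.
Mass of H2SO4 = 10.5199 mol × 98.076 g/mol = 1031.75 g.
Actual mass collected = 1031.75 g × 0.865 = 892.466 g.

892.47 g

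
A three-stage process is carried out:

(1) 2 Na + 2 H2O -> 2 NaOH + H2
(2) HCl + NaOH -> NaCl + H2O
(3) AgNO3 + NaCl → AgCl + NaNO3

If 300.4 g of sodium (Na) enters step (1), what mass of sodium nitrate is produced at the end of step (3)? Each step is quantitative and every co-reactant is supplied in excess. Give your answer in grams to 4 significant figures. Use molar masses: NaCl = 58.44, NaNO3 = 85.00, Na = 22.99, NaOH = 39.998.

1111 g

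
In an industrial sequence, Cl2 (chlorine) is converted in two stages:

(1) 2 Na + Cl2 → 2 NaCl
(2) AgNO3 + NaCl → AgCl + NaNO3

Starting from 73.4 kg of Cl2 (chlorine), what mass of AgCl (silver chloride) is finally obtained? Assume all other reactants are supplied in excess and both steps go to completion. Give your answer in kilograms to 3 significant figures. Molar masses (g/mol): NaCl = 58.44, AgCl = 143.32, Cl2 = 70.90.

297 kg

73.4 kg = 73400 g.
n(Cl2) = 73400 / 70.90 = 1035 mol.
Step 1 gives a 1:2 ratio of Cl2 to NaCl, so n(NaCl) = 2071 mol.
In step 2 the NaCl:AgCl ratio is 1:1, so n(AgCl) = 2071 mol.
Mass of AgCl = 2071 × 143.32 = 296700 g = 297 kg.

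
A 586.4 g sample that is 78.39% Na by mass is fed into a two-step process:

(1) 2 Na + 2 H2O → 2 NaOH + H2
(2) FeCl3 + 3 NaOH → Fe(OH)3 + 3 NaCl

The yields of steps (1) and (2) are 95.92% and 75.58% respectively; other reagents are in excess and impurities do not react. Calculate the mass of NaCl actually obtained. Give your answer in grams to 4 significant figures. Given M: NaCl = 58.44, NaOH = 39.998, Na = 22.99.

847.1 g

Pure Na = 586.4 × 0.7839 = 459.68 g.
n(Na) = 459.68 / 22.99 = 19.995 mol.
Step 1 (Na:NaOH = 2:2): theoretical n(NaOH) = 19.995 mol; at 95.92% yield, n(NaOH) = 19.179 mol.
Step 2 (NaOH:NaCl = 3:3): theoretical n(NaCl) = 19.179 mol, so theoretical mass = 19.179 × 58.44 = 1120.8 g.
At 75.58% yield, actual mass of NaCl = 1120.8 × 0.7558 = 847.11 g.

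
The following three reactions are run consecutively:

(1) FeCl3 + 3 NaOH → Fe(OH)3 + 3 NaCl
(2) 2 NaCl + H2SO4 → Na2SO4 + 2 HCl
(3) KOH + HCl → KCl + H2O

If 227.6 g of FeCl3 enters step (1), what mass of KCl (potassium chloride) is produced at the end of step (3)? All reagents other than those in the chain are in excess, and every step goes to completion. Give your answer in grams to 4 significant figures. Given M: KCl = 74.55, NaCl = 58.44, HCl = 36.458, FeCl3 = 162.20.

313.8 g

n(FeCl3) = 227.6 / 162.20 = 1.4032 mol.
Reaction (1): FeCl3→NaCl ratio 1:3 ⇒ n(NaCl) = 4.2096 mol.
Reaction (2): NaCl→HCl ratio 2:2 ⇒ n(HCl) = 4.2096 mol.
Reaction (3): HCl→KCl ratio 1:1 ⇒ n(KCl) = 4.2096 mol.
Mass of KCl = 4.2096 × 74.55 = 313.83 g.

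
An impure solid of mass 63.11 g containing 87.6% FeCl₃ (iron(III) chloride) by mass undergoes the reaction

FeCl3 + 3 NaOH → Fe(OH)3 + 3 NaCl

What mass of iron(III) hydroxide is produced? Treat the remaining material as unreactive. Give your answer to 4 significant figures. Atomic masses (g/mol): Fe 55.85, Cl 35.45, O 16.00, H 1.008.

36.43 g

Mass of pure FeCl3 = 63.11 g × 0.876 = 55.284 g.
M(FeCl3) = 55.85 + 3(35.45) = 162.20 g/mol.
M(Fe(OH)3) = 55.85 + 3(16.00) + 3(1.008) = 106.874 g/mol.
n(FeCl3) = 55.284 g / 162.20 g/mol = 0.34084 mol.
From the equation the FeCl3:Fe(OH)3 mole ratio is 1:1, so n(Fe(OH)3) = 0.34084 × 1/1 = 0.34084 mol.
Mass of Fe(OH)3 = 0.34084 mol × 106.874 g/mol = 36.427 g.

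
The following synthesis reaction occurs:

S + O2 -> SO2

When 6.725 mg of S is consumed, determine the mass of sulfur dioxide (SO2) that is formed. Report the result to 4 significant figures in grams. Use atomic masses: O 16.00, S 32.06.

0.01344 g

M(S) = 32.06 g/mol.
M(SO2) = 32.06 + 2(16.00) = 64.06 g/mol.
Convert: 6.725 mg = 0.0067250 g.
n(S) = 0.0067250 g / 32.06 g/mol = 0.00020976 mol.
From the equation the S:SO2 mole ratio is 1:1, so n(SO2) = 0.00020976 × 1/1 = 0.00020976 mol.
Mass of SO2 = 0.00020976 mol × 64.06 g/mol = 0.013437 g.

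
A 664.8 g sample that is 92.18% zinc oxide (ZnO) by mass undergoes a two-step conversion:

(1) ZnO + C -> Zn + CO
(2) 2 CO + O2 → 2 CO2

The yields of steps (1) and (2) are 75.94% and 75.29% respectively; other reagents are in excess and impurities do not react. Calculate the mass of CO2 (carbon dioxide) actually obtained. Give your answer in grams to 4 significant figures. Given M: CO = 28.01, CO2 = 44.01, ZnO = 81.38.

189.5 g

Pure ZnO = 664.8 × 0.9218 = 612.81 g.
n(ZnO) = 612.81 / 81.38 = 7.5303 mol.
Step 1 (ZnO:CO = 1:1): theoretical n(CO) = 7.5303 mol; at 75.94% yield, n(CO) = 5.7185 mol.
Step 2 (CO:CO2 = 2:2): theoretical n(CO2) = 5.7185 mol, so theoretical mass = 5.7185 × 44.01 = 251.67 g.
At 75.29% yield, actual mass of CO2 = 251.67 × 0.7529 = 189.48 g.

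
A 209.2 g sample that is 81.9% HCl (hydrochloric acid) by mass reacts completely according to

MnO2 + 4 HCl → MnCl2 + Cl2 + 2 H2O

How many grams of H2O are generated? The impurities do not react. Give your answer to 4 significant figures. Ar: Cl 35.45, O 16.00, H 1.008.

Mass of pure HCl = 209.2 g × 0.819 = 171.33 g.
M(HCl) = 1.008 + 35.45 = 36.458 g/mol.
M(H2O) = 2(1.008) + 16.00 = 18.016 g/mol.
n(HCl) = 171.33 g / 36.458 g/mol = 4.6995 mol.
From the equation the HCl:H2O mole ratio is 4:2, so n(H2O) = 4.6995 × 2/4 = 2.3498 mol.
Mass of H2O = 2.3498 mol × 18.016 g/mol = 42.333 g.

42.33 g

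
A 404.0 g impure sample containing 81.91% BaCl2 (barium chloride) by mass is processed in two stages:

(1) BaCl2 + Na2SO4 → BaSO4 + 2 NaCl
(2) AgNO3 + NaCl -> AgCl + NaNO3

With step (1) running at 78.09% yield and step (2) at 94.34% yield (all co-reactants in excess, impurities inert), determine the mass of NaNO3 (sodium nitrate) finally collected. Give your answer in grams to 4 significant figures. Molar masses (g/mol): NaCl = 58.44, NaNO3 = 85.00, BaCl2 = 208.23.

Pure BaCl2 = 404.0 × 0.8191 = 330.92 g.
n(BaCl2) = 330.92 / 208.23 = 1.5892 mol.
Step 1 (BaCl2:NaCl = 1:2): theoretical n(NaCl) = 3.1784 mol; at 78.09% yield, n(NaCl) = 2.4820 mol.
Step 2 (NaCl:NaNO3 = 1:1): theoretical n(NaNO3) = 2.4820 mol, so theoretical mass = 2.4820 × 85.00 = 210.97 g.
At 94.34% yield, actual mass of NaNO3 = 210.97 × 0.9434 = 199.03 g.

199.0 g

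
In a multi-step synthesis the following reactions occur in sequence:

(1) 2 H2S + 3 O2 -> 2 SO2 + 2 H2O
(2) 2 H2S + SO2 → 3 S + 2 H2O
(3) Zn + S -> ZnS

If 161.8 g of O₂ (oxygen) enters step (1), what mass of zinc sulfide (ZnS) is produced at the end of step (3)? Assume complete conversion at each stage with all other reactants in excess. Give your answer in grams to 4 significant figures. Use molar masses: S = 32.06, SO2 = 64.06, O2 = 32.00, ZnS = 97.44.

985.4 g

n(O2) = 161.8 / 32.00 = 5.0563 mol.
Reaction (1): O2→SO2 ratio 3:2 ⇒ n(SO2) = 3.3708 mol.
Reaction (2): SO2→S ratio 1:3 ⇒ n(S) = 10.113 mol.
Reaction (3): S→ZnS ratio 1:1 ⇒ n(ZnS) = 10.113 mol.
Mass of ZnS = 10.113 × 97.44 = 985.36 g.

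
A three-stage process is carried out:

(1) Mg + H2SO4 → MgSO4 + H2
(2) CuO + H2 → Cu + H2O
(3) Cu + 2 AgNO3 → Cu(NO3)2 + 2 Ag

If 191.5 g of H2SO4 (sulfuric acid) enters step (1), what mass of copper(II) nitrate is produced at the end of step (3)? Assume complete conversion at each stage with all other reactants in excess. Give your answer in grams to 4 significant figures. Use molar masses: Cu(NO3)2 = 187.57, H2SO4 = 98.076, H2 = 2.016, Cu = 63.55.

n(H2SO4) = 191.5 / 98.076 = 1.9526 mol.
Reaction (1): H2SO4→H2 ratio 1:1 ⇒ n(H2) = 1.9526 mol.
Reaction (2): H2→Cu ratio 1:1 ⇒ n(Cu) = 1.9526 mol.
Reaction (3): Cu→Cu(NO3)2 ratio 1:1 ⇒ n(Cu(NO3)2) = 1.9526 mol.
Mass of Cu(NO3)2 = 1.9526 × 187.57 = 366.24 g.

366.2 g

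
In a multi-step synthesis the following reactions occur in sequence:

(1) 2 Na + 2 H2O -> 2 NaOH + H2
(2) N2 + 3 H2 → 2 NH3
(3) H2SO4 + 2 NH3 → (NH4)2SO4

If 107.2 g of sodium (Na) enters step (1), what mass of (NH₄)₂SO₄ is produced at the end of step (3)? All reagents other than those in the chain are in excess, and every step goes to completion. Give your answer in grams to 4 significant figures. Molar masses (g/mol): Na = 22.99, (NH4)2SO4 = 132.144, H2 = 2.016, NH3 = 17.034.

102.7 g

n(Na) = 107.2 / 22.99 = 4.6629 mol.
Reaction (1): Na→H2 ratio 2:1 ⇒ n(H2) = 2.3314 mol.
Reaction (2): H2→NH3 ratio 3:2 ⇒ n(NH3) = 1.5543 mol.
Reaction (3): NH3→(NH4)2SO4 ratio 2:1 ⇒ n((NH4)2SO4) = 0.77715 mol.
Mass of (NH4)2SO4 = 0.77715 × 132.144 = 102.70 g.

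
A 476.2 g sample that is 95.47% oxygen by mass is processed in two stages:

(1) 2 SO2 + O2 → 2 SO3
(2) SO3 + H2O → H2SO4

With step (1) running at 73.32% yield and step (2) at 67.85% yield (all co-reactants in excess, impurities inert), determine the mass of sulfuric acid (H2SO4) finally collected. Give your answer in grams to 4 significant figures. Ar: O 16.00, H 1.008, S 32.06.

1386 g

Pure O2 = 476.2 × 0.9547 = 454.63 g.
M(O2) = 2(16.00) = 32.00 g/mol.
M(H2SO4) = 2(1.008) + 32.06 + 4(16.00) = 98.076 g/mol.
n(O2) = 454.63 / 32.00 = 14.207 mol.
Step 1 (O2:SO3 = 1:2): theoretical n(SO3) = 28.414 mol; at 73.32% yield, n(SO3) = 20.833 mol.
Step 2 (SO3:H2SO4 = 1:1): theoretical n(H2SO4) = 20.833 mol, so theoretical mass = 20.833 × 98.076 = 2043.3 g.
At 67.85% yield, actual mass of H2SO4 = 2043.3 × 0.6785 = 1386.3 g.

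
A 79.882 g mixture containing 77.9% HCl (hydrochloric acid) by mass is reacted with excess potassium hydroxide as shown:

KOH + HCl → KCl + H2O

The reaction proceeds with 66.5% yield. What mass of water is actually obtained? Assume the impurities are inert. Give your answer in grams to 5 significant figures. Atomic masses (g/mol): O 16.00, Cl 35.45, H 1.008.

Pure HCl available = 79.882 g × 0.779 = 62.2281 g.
M(HCl) = 1.008 + 35.45 = 36.458 g/mol.
M(H2O) = 2(1.008) + 16.00 = 18.016 g/mol.
n(HCl) = 62.2281 g / 36.458 g/mol = 1.70684 mol.
From the equation the HCl:H2O mole ratio is 1:1, so n(H2O) = 1.70684 × 1/1 = 1.70684 mol.
Mass of H2O = 1.70684 mol × 18.016 g/mol = 30.7505 g.
Actual mass collected = 30.7505 g × 0.665 = 20.4491 g.

20.449 g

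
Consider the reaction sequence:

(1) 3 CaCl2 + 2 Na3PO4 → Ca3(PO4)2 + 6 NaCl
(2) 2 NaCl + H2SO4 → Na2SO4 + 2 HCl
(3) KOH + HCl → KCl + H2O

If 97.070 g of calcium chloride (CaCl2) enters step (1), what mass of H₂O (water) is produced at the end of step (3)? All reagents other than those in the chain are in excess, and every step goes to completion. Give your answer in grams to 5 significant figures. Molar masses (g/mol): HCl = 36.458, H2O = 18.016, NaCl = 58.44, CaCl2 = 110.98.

31.516 g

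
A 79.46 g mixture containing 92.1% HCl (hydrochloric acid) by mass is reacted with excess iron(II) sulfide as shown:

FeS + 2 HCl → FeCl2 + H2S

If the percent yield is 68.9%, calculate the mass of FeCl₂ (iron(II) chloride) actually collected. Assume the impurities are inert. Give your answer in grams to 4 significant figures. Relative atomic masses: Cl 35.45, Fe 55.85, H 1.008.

87.65 g

Pure HCl available = 79.46 g × 0.921 = 73.183 g.
M(HCl) = 1.008 + 35.45 = 36.458 g/mol.
M(FeCl2) = 55.85 + 2(35.45) = 126.75 g/mol.
n(HCl) = 73.183 g / 36.458 g/mol = 2.0073 mol.
From the equation the HCl:FeCl2 mole ratio is 2:1, so n(FeCl2) = 2.0073 × 1/2 = 1.0037 mol.
Mass of FeCl2 = 1.0037 mol × 126.75 g/mol = 127.21 g.
Actual mass collected = 127.21 g × 0.689 = 87.650 g.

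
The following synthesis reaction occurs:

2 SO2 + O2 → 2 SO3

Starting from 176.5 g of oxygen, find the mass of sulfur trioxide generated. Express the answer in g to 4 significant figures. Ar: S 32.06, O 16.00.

883.2 g

M(O2) = 2(16.00) = 32.00 g/mol.
M(SO3) = 32.06 + 3(16.00) = 80.06 g/mol.
n(O2) = 176.50 g / 32.00 g/mol = 5.5156 mol.
From the equation the O2:SO3 mole ratio is 1:2, so n(SO3) = 5.5156 × 2/1 = 11.031 mol.
Mass of SO3 = 11.031 mol × 80.06 g/mol = 883.16 g.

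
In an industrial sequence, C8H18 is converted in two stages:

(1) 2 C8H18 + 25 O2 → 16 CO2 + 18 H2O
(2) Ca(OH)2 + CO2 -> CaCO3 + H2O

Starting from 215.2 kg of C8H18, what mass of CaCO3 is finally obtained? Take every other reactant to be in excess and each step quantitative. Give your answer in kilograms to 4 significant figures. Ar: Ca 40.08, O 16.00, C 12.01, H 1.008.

M(C8H18) = 8(12.01) + 18(1.008) = 114.224 g/mol.
M(CaCO3) = 40.08 + 12.01 + 3(16.00) = 100.09 g/mol.
215.2 kg = 215200 g.
n(C8H18) = 215200 / 114.224 = 1884.0 mol.
Step 1 gives a 2:16 ratio of C8H18 to CO2, so n(CO2) = 15072 mol.
In step 2 the CO2:CaCO3 ratio is 1:1, so n(CaCO3) = 15072 mol.
Mass of CaCO3 = 15072 × 100.09 = 1.5086 × 10^6 g = 1509 kg.

1509 kg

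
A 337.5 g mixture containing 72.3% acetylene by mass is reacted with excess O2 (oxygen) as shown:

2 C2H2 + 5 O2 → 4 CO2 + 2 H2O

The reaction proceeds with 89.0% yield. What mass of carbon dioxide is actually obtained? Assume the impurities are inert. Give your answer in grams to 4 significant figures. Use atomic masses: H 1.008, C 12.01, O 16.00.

734.2 g

Pure C2H2 available = 337.5 g × 0.723 = 244.01 g.
M(C2H2) = 2(12.01) + 2(1.008) = 26.036 g/mol.
M(CO2) = 12.01 + 2(16.00) = 44.01 g/mol.
n(C2H2) = 244.01 g / 26.036 g/mol = 9.3721 mol.
From the equation the C2H2:CO2 mole ratio is 2:4, so n(CO2) = 9.3721 × 4/2 = 18.744 mol.
Mass of CO2 = 18.744 mol × 44.01 g/mol = 824.93 g.
Actual mass collected = 824.93 g × 0.890 = 734.19 g.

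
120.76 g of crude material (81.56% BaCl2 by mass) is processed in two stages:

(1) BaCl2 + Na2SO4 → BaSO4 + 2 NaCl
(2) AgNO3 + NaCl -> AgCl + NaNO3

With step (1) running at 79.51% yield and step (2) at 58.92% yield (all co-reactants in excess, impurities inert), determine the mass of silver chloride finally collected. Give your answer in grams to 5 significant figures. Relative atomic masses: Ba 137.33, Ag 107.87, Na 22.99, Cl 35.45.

Pure BaCl2 = 120.76 × 0.8156 = 98.4919 g.
M(BaCl2) = 137.33 + 2(35.45) = 208.23 g/mol.
M(AgCl) = 107.87 + 35.45 = 143.32 g/mol.
n(BaCl2) = 98.4919 / 208.23 = 0.472996 mol.
Step 1 (BaCl2:NaCl = 1:2): theoretical n(NaCl) = 0.945991 mol; at 79.51% yield, n(NaCl) = 0.752157 mol.
Step 2 (NaCl:AgCl = 1:1): theoretical n(AgCl) = 0.752157 mol, so theoretical mass = 0.752157 × 143.32 = 107.799 g.
At 58.92% yield, actual mass of AgCl = 107.799 × 0.5892 = 63.5153 g.

63.515 g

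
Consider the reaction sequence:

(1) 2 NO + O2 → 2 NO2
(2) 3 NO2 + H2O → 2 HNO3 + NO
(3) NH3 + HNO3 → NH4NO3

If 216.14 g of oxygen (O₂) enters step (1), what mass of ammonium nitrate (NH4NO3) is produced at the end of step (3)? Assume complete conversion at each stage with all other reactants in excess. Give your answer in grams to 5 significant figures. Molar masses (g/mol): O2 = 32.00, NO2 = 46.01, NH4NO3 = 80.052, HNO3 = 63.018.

n(O2) = 216.14 / 32.00 = 6.75437 mol.
Reaction (1): O2→NO2 ratio 1:2 ⇒ n(NO2) = 13.5087 mol.
Reaction (2): NO2→HNO3 ratio 3:2 ⇒ n(HNO3) = 9.00583 mol.
Reaction (3): HNO3→NH4NO3 ratio 1:1 ⇒ n(NH4NO3) = 9.00583 mol.
Mass of NH4NO3 = 9.00583 × 80.052 = 720.935 g.

720.93 g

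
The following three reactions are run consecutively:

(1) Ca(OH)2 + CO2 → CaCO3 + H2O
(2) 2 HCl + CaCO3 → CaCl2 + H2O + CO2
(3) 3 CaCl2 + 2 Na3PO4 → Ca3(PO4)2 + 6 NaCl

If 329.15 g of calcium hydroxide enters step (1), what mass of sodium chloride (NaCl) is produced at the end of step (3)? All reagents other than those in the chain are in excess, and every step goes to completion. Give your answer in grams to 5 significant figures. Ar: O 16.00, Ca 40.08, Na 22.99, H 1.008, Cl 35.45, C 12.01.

M(Ca(OH)2) = 40.08 + 2(16.00) + 2(1.008) = 74.096 g/mol.
M(NaCl) = 22.99 + 35.45 = 58.44 g/mol.
n(Ca(OH)2) = 329.15 / 74.096 = 4.44221 mol.
Reaction (1): Ca(OH)2→CaCO3 ratio 1:1 ⇒ n(CaCO3) = 4.44221 mol.
Reaction (2): CaCO3→CaCl2 ratio 1:1 ⇒ n(CaCl2) = 4.44221 mol.
Reaction (3): CaCl2→NaCl ratio 3:6 ⇒ n(NaCl) = 8.88442 mol.
Mass of NaCl = 8.88442 × 58.44 = 519.206 g.

519.21 g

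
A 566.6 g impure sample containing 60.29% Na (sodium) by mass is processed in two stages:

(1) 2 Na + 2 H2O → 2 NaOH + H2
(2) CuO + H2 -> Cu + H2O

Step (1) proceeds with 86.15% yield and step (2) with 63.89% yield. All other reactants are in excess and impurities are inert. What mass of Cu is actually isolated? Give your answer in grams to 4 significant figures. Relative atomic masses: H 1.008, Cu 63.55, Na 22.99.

Pure Na = 566.6 × 0.6029 = 341.60 g.
M(Na) = 22.99 g/mol.
M(Cu) = 63.55 g/mol.
n(Na) = 341.60 / 22.99 = 14.859 mol.
Step 1 (Na:H2 = 2:1): theoretical n(H2) = 7.4294 mol; at 86.15% yield, n(H2) = 6.4004 mol.
Step 2 (H2:Cu = 1:1): theoretical n(Cu) = 6.4004 mol, so theoretical mass = 6.4004 × 63.55 = 406.75 g.
At 63.89% yield, actual mass of Cu = 406.75 × 0.6389 = 259.87 g.

259.9 g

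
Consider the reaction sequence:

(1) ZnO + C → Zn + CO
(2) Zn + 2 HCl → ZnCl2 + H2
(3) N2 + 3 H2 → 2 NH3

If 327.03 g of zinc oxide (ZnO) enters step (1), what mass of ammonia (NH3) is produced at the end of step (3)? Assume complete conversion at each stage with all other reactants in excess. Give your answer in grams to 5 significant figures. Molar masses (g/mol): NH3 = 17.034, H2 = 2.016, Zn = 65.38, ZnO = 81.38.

45.635 g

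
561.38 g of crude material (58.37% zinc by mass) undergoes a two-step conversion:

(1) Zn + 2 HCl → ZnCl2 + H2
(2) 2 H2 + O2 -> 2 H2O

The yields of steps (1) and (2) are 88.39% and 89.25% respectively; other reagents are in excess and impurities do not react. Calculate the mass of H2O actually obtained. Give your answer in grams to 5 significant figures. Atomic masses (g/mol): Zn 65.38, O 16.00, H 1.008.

Pure Zn = 561.38 × 0.5837 = 327.678 g.
M(Zn) = 65.38 g/mol.
M(H2O) = 2(1.008) + 16.00 = 18.016 g/mol.
n(Zn) = 327.678 / 65.38 = 5.01189 mol.
Step 1 (Zn:H2 = 1:1): theoretical n(H2) = 5.01189 mol; at 88.39% yield, n(H2) = 4.43001 mol.
Step 2 (H2:H2O = 2:2): theoretical n(H2O) = 4.43001 mol, so theoretical mass = 4.43001 × 18.016 = 79.8111 g.
At 89.25% yield, actual mass of H2O = 79.8111 × 0.8925 = 71.2314 g.

71.231 g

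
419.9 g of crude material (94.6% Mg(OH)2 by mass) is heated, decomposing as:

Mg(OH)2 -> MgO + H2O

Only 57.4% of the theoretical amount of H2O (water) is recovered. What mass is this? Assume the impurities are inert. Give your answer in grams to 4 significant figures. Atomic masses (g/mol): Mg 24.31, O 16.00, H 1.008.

70.43 g

Pure Mg(OH)2 available = 419.9 g × 0.946 = 397.23 g.
M(Mg(OH)2) = 24.31 + 2(16.00) + 2(1.008) = 58.326 g/mol.
M(H2O) = 2(1.008) + 16.00 = 18.016 g/mol.
n(Mg(OH)2) = 397.23 g / 58.326 g/mol = 6.8104 mol.
From the equation the Mg(OH)2:H2O mole ratio is 1:1, so n(H2O) = 6.8104 × 1/1 = 6.8104 mol.
Mass of H2O = 6.8104 mol × 18.016 g/mol = 122.70 g.
Actual mass collected = 122.70 g × 0.574 = 70.428 g.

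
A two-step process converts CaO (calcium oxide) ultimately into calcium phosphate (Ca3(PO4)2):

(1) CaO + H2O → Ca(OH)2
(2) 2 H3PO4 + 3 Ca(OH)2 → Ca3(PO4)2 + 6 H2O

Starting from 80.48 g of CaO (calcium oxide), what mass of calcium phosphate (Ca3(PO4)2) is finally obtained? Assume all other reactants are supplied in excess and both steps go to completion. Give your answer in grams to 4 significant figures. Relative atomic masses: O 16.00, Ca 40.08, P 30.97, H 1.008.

148.4 g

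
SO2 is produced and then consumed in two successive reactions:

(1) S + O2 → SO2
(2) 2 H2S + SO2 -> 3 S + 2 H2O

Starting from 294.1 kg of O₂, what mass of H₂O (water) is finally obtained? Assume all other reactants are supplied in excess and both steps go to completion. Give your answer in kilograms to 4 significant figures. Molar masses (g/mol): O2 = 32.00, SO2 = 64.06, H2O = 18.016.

294.1 kg = 294100 g.
n(O2) = 294100 / 32.00 = 9190.6 mol.
Step 1 gives a 1:1 ratio of O2 to SO2, so n(SO2) = 9190.6 mol.
In step 2 the SO2:H2O ratio is 1:2, so n(H2O) = 18381 mol.
Mass of H2O = 18381 × 18.016 = 331160 g = 331.2 kg.

331.2 kg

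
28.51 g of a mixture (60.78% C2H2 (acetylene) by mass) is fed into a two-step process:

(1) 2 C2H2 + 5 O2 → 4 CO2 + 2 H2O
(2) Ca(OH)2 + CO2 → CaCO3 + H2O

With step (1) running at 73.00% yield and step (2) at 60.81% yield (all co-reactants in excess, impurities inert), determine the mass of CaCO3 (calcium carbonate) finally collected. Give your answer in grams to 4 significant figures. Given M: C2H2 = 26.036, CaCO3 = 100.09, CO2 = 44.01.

59.14 g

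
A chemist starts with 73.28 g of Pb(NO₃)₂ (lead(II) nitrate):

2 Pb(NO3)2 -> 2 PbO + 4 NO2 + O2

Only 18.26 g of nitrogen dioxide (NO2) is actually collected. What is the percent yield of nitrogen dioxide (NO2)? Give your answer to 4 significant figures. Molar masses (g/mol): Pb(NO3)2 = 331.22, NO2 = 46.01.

89.69 %

n(Pb(NO3)2) = 73.280 g / 331.22 g/mol = 0.22124 mol.
From the equation the Pb(NO3)2:NO2 mole ratio is 2:4, so n(NO2) = 0.22124 × 4/2 = 0.44249 mol.
Mass of NO2 = 0.44249 mol × 46.01 g/mol = 20.359 g.
This is the theoretical yield. Percent yield = 18.26 g / 20.359 g × 100% = 89.691%.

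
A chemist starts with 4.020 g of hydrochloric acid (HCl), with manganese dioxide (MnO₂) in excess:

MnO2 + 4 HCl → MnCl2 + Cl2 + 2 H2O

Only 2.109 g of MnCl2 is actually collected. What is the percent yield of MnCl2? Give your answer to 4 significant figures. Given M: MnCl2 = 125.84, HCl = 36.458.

n(HCl) = 4.0200 g / 36.458 g/mol = 0.11026 mol.
From the equation the HCl:MnCl2 mole ratio is 4:1, so n(MnCl2) = 0.11026 × 1/4 = 0.027566 mol.
Mass of MnCl2 = 0.027566 mol × 125.84 g/mol = 3.4689 g.
This is the theoretical yield. Percent yield = 2.109 g / 3.4689 g × 100% = 60.797%.

60.80 %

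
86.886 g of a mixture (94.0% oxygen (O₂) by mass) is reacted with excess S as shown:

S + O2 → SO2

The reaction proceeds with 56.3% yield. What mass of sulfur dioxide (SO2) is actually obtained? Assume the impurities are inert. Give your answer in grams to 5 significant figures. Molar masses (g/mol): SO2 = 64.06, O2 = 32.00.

92.050 g

Pure O2 available = 86.886 g × 0.940 = 81.6728 g.
n(O2) = 81.6728 g / 32.00 g/mol = 2.55228 mol.
From the equation the O2:SO2 mole ratio is 1:1, so n(SO2) = 2.55228 × 1/1 = 2.55228 mol.
Mass of SO2 = 2.55228 mol × 64.06 g/mol = 163.499 g.
Actual mass collected = 163.499 g × 0.563 = 92.0498 g.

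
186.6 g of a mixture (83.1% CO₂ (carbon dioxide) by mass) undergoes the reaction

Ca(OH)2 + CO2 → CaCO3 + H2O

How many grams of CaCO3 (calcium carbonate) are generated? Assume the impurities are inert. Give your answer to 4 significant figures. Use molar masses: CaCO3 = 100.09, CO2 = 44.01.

352.7 g

Mass of pure CO2 = 186.6 g × 0.831 = 155.06 g.
n(CO2) = 155.06 g / 44.01 g/mol = 3.5234 mol.
From the equation the CO2:CaCO3 mole ratio is 1:1, so n(CaCO3) = 3.5234 × 1/1 = 3.5234 mol.
Mass of CaCO3 = 3.5234 mol × 100.09 g/mol = 352.66 g.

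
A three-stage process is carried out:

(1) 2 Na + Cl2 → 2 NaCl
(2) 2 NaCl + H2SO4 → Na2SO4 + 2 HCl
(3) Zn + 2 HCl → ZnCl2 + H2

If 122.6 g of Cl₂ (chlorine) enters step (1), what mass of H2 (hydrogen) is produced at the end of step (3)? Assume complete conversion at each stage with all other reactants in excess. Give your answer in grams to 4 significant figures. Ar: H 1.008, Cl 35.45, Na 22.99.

3.486 g

M(Cl2) = 2(35.45) = 70.90 g/mol.
M(H2) = 2(1.008) = 2.016 g/mol.
n(Cl2) = 122.6 / 70.90 = 1.7292 mol.
Reaction (1): Cl2→NaCl ratio 1:2 ⇒ n(NaCl) = 3.4584 mol.
Reaction (2): NaCl→HCl ratio 2:2 ⇒ n(HCl) = 3.4584 mol.
Reaction (3): HCl→H2 ratio 2:1 ⇒ n(H2) = 1.7292 mol.
Mass of H2 = 1.7292 × 2.016 = 3.4861 g.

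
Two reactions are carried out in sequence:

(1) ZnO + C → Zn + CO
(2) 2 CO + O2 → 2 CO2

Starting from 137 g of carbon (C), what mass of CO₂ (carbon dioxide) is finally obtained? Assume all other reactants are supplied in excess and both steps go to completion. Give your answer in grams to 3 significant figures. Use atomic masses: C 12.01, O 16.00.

M(C) = 12.01 g/mol.
M(CO2) = 12.01 + 2(16.00) = 44.01 g/mol.
n(C) = 137.0 / 12.01 = 11.41 mol.
Step 1 gives a 1:1 ratio of C to CO, so n(CO) = 11.41 mol.
In step 2 the CO:CO2 ratio is 2:2, so n(CO2) = 11.41 mol.
Mass of CO2 = 11.41 × 44.01 = 502.0 g.

502 g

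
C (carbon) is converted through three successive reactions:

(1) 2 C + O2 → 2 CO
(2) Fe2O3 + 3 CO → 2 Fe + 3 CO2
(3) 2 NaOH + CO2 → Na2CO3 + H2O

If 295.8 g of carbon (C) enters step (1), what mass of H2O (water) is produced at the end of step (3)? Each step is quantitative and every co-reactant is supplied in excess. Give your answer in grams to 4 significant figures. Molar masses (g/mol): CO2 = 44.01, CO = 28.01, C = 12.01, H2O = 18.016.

443.7 g

n(C) = 295.8 / 12.01 = 24.629 mol.
Reaction (1): C→CO ratio 2:2 ⇒ n(CO) = 24.629 mol.
Reaction (2): CO→CO2 ratio 3:3 ⇒ n(CO2) = 24.629 mol.
Reaction (3): CO2→H2O ratio 1:1 ⇒ n(H2O) = 24.629 mol.
Mass of H2O = 24.629 × 18.016 = 443.72 g.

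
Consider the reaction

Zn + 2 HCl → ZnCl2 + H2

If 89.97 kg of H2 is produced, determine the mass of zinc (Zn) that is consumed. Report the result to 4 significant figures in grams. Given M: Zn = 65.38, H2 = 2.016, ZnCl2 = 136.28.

2918000 g

Convert: 89.97 kg = 89970 g.
n(H2) = 89970 g / 2.016 g/mol = 44628 mol.
From the equation the H2:Zn mole ratio is 1:1, so n(Zn) = 44628 × 1/1 = 44628 mol.
Mass of Zn = 44628 mol × 65.38 g/mol = 2.9178 × 10^6 g.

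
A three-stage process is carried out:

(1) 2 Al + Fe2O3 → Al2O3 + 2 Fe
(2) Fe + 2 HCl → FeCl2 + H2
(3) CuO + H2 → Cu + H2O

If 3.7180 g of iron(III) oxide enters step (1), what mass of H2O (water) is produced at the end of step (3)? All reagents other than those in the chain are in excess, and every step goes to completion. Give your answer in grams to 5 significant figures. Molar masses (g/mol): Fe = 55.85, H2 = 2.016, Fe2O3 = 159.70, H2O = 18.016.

0.83887 g

n(Fe2O3) = 3.7180 / 159.70 = 0.0232812 mol.
Reaction (1): Fe2O3→Fe ratio 1:2 ⇒ n(Fe) = 0.0465623 mol.
Reaction (2): Fe→H2 ratio 1:1 ⇒ n(H2) = 0.0465623 mol.
Reaction (3): H2→H2O ratio 1:1 ⇒ n(H2O) = 0.0465623 mol.
Mass of H2O = 0.0465623 × 18.016 = 0.838866 g.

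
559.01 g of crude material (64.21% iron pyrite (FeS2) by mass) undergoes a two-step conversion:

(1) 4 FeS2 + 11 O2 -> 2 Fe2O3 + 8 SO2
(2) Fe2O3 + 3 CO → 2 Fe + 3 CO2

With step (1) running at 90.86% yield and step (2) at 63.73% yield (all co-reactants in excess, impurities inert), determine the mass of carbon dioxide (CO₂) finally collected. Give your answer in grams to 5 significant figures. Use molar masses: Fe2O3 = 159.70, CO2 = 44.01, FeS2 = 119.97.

114.37 g

Pure FeS2 = 559.01 × 0.6421 = 358.940 g.
n(FeS2) = 358.940 / 119.97 = 2.99192 mol.
Step 1 (FeS2:Fe2O3 = 4:2): theoretical n(Fe2O3) = 1.49596 mol; at 90.86% yield, n(Fe2O3) = 1.35923 mol.
Step 2 (Fe2O3:CO2 = 1:3): theoretical n(CO2) = 4.07768 mol, so theoretical mass = 4.07768 × 44.01 = 179.459 g.
At 63.73% yield, actual mass of CO2 = 179.459 × 0.6373 = 114.369 g.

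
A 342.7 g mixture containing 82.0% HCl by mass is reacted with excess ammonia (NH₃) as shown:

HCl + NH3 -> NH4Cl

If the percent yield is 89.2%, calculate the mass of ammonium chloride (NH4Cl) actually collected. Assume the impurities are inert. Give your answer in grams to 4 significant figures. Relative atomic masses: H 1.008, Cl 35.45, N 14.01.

Pure HCl available = 342.7 g × 0.820 = 281.01 g.
M(HCl) = 1.008 + 35.45 = 36.458 g/mol.
M(NH4Cl) = 14.01 + 4(1.008) + 35.45 = 53.492 g/mol.
n(HCl) = 281.01 g / 36.458 g/mol = 7.7079 mol.
From the equation the HCl:NH4Cl mole ratio is 1:1, so n(NH4Cl) = 7.7079 × 1/1 = 7.7079 mol.
Mass of NH4Cl = 7.7079 mol × 53.492 g/mol = 412.31 g.
Actual mass collected = 412.31 g × 0.892 = 367.78 g.

367.8 g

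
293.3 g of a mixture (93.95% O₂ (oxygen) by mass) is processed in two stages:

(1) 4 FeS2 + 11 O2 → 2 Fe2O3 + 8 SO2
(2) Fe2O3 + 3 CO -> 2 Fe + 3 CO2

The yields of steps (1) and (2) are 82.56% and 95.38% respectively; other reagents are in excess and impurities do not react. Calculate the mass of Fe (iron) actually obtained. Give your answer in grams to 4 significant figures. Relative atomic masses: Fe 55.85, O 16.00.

Pure O2 = 293.3 × 0.9395 = 275.56 g.
M(O2) = 2(16.00) = 32.00 g/mol.
M(Fe) = 55.85 g/mol.
n(O2) = 275.56 / 32.00 = 8.6111 mol.
Step 1 (O2:Fe2O3 = 11:2): theoretical n(Fe2O3) = 1.5657 mol; at 82.56% yield, n(Fe2O3) = 1.2926 mol.
Step 2 (Fe2O3:Fe = 1:2): theoretical n(Fe) = 2.5852 mol, so theoretical mass = 2.5852 × 55.85 = 144.38 g.
At 95.38% yield, actual mass of Fe = 144.38 × 0.9538 = 137.71 g.

137.7 g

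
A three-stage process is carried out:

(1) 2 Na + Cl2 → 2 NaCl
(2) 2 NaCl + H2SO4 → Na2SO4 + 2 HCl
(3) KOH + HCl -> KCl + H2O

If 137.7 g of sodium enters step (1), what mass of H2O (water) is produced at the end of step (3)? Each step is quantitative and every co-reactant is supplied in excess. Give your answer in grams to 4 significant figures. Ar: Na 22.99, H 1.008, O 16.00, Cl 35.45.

M(Na) = 22.99 g/mol.
M(H2O) = 2(1.008) + 16.00 = 18.016 g/mol.
n(Na) = 137.7 / 22.99 = 5.9896 mol.
Reaction (1): Na→NaCl ratio 2:2 ⇒ n(NaCl) = 5.9896 mol.
Reaction (2): NaCl→HCl ratio 2:2 ⇒ n(HCl) = 5.9896 mol.
Reaction (3): HCl→H2O ratio 1:1 ⇒ n(H2O) = 5.9896 mol.
Mass of H2O = 5.9896 × 18.016 = 107.91 g.

107.9 g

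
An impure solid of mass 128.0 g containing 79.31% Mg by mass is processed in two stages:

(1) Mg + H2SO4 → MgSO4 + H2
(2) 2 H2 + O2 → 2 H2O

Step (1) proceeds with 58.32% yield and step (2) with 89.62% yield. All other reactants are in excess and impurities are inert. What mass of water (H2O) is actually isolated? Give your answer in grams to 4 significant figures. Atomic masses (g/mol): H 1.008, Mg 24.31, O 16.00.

39.32 g

Pure Mg = 128.0 × 0.7931 = 101.52 g.
M(Mg) = 24.31 g/mol.
M(H2O) = 2(1.008) + 16.00 = 18.016 g/mol.
n(Mg) = 101.52 / 24.31 = 4.1759 mol.
Step 1 (Mg:H2 = 1:1): theoretical n(H2) = 4.1759 mol; at 58.32% yield, n(H2) = 2.4354 mol.
Step 2 (H2:H2O = 2:2): theoretical n(H2O) = 2.4354 mol, so theoretical mass = 2.4354 × 18.016 = 43.876 g.
At 89.62% yield, actual mass of H2O = 43.876 × 0.8962 = 39.322 g.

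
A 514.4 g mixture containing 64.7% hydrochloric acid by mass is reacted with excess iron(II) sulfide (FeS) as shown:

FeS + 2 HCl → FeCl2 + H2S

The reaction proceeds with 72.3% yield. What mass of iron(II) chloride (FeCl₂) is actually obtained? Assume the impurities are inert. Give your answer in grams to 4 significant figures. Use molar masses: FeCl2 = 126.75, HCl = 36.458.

Pure HCl available = 514.4 g × 0.647 = 332.82 g.
n(HCl) = 332.82 g / 36.458 g/mol = 9.1288 mol.
From the equation the HCl:FeCl2 mole ratio is 2:1, so n(FeCl2) = 9.1288 × 1/2 = 4.5644 mol.
Mass of FeCl2 = 4.5644 mol × 126.75 g/mol = 578.54 g.
Actual mass collected = 578.54 g × 0.723 = 418.28 g.

418.3 g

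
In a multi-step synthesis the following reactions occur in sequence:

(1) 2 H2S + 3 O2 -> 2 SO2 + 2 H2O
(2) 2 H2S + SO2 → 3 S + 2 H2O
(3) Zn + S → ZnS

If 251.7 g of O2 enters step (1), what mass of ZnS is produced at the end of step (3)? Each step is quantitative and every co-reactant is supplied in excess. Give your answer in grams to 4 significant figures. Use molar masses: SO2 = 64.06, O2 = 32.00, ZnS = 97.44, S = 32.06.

1533 g

n(O2) = 251.7 / 32.00 = 7.8656 mol.
Reaction (1): O2→SO2 ratio 3:2 ⇒ n(SO2) = 5.2437 mol.
Reaction (2): SO2→S ratio 1:3 ⇒ n(S) = 15.731 mol.
Reaction (3): S→ZnS ratio 1:1 ⇒ n(ZnS) = 15.731 mol.
Mass of ZnS = 15.731 × 97.44 = 1532.9 g.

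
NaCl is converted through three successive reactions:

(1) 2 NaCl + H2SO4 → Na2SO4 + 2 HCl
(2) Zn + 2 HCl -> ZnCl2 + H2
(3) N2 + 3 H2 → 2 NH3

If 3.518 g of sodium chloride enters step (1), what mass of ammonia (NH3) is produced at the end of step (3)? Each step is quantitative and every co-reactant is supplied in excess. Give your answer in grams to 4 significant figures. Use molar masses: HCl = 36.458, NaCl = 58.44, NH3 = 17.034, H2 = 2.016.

n(NaCl) = 3.518 / 58.44 = 0.060198 mol.
Reaction (1): NaCl→HCl ratio 2:2 ⇒ n(HCl) = 0.060198 mol.
Reaction (2): HCl→H2 ratio 2:1 ⇒ n(H2) = 0.030099 mol.
Reaction (3): H2→NH3 ratio 3:2 ⇒ n(NH3) = 0.020066 mol.
Mass of NH3 = 0.020066 × 17.034 = 0.34181 g.

0.3418 g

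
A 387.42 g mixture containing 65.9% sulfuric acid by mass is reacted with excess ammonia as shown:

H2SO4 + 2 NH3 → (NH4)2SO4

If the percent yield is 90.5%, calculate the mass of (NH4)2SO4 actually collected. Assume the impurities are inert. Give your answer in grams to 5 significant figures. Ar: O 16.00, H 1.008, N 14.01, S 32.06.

311.32 g

Pure H2SO4 available = 387.42 g × 0.659 = 255.310 g.
M(H2SO4) = 2(1.008) + 32.06 + 4(16.00) = 98.076 g/mol.
M((NH4)2SO4) = 2(14.01) + 8(1.008) + 32.06 + 4(16.00) = 132.144 g/mol.
n(H2SO4) = 255.310 g / 98.076 g/mol = 2.60318 mol.
From the equation the H2SO4:(NH4)2SO4 mole ratio is 1:1, so n((NH4)2SO4) = 2.60318 × 1/1 = 2.60318 mol.
Mass of (NH4)2SO4 = 2.60318 mol × 132.144 g/mol = 343.995 g.
Actual mass collected = 343.995 g × 0.905 = 311.315 g.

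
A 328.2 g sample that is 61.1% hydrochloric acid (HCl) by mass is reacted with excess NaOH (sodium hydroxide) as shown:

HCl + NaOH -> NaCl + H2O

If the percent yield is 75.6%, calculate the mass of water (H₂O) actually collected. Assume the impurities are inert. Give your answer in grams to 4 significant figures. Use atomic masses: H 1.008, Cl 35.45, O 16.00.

74.91 g

Pure HCl available = 328.2 g × 0.611 = 200.53 g.
M(HCl) = 1.008 + 35.45 = 36.458 g/mol.
M(H2O) = 2(1.008) + 16.00 = 18.016 g/mol.
n(HCl) = 200.53 g / 36.458 g/mol = 5.5003 mol.
From the equation the HCl:H2O mole ratio is 1:1, so n(H2O) = 5.5003 × 1/1 = 5.5003 mol.
Mass of H2O = 5.5003 mol × 18.016 g/mol = 99.094 g.
Actual mass collected = 99.094 g × 0.756 = 74.915 g.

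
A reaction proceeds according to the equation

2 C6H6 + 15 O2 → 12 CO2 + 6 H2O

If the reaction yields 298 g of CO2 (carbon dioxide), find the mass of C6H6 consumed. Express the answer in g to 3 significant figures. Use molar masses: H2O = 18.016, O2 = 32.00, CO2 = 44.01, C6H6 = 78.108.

n(CO2) = 298.0 g / 44.01 g/mol = 6.771 mol.
From the equation the CO2:C6H6 mole ratio is 12:2, so n(C6H6) = 6.771 × 2/12 = 1.129 mol.
Mass of C6H6 = 1.129 mol × 78.108 g/mol = 88.15 g.

88.1 g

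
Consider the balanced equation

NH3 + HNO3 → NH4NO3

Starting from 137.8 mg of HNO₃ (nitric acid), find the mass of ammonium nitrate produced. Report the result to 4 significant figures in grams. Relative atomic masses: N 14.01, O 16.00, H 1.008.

0.1750 g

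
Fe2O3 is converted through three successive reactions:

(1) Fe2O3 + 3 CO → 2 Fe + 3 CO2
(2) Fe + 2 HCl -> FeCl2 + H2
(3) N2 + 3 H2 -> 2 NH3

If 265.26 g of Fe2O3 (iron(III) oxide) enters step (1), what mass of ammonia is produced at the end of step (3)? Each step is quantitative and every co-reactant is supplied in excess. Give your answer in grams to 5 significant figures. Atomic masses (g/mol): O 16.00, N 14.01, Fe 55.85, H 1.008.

37.724 g

M(Fe2O3) = 2(55.85) + 3(16.00) = 159.70 g/mol.
M(NH3) = 14.01 + 3(1.008) = 17.034 g/mol.
n(Fe2O3) = 265.26 / 159.70 = 1.66099 mol.
Reaction (1): Fe2O3→Fe ratio 1:2 ⇒ n(Fe) = 3.32198 mol.
Reaction (2): Fe→H2 ratio 1:1 ⇒ n(H2) = 3.32198 mol.
Reaction (3): H2→NH3 ratio 3:2 ⇒ n(NH3) = 2.21465 mol.
Mass of NH3 = 2.21465 × 17.034 = 37.7244 g.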